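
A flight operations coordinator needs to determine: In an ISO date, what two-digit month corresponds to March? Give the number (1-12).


Calendar month order:
2. February
3. March <--
4. April
March is month number 3

3


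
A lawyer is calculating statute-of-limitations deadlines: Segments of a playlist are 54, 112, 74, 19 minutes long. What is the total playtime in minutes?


Durations: 54, 112, 74, 19
Running sum: 54
+ 112 = 166
+ 74 = 240
+ 19 = 259
Total duration: 259 minutes
That is 4 hours and 19 minutes

259


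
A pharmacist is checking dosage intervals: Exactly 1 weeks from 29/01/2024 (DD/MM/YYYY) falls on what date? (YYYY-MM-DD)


Start: 2024-01-29
Weeks to add: 1
Convert to days: 1 x 7 = 7 days
Add 7 days to 2024-01-29
Result: 2024-02-05

2024-02-05


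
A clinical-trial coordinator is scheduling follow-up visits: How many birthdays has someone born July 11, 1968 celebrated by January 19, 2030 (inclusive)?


Birth: 1968-07-11
Reference: 2030-01-19
Year difference: 2030 - 1968 = 62
Has birthday (07-11) occurred by 01-19? No
Birthday not yet reached this year -> subtract 1
Age in full years: 61

61


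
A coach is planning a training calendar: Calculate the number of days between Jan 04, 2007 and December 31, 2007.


Start: January 04, 2007
End: December 31, 2007
Days left in January: 27
February: 28
March: 31
April: 30
May: 31
... plus remaining months
Sum of remaining months: 334
Total: 27 + 334 = 361

361


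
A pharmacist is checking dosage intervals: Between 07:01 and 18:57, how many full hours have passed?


Start: 07:01
End: 18:57
Hour difference: 18 - 7 = 11 hours
Minute difference: 57 - 1 = 56 minutes
Total minutes: 716
Complete hours: 716 / 60 = 11 (remainder 56)

11


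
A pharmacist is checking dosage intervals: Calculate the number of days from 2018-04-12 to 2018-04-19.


Start date: 2018-04-12
End date: 2018-04-19
Apr 2018: +7 days
Total: 7 days

7


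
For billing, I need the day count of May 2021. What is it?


Month: May
Year: 2021
May is a 31-day month
Total: 31 days

31


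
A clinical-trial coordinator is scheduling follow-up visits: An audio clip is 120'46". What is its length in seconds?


Minutes: 120
Seconds: 46
Convert minutes to seconds: 120 x 60 = 7200
Add remaining seconds: 7200 + 46 = 7246

7246


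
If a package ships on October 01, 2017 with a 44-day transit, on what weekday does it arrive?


Start: 2017-10-01 (Sunday)
Step 1 - find target date: add 44 days
  2017-10-01 + 44 days = 2017-11-14
Step 2 - day of week:
  44 mod 7 = 2
  Sunday + 2 days -> Tuesday
Result: Tuesday (2017-11-14)

Tuesday


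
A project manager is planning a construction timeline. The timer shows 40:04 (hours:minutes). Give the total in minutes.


Hours: 40
Minutes: 4
Convert hours to minutes: 40 x 60 = 2400
Add remaining minutes: 2400 + 4 = 2404

2404


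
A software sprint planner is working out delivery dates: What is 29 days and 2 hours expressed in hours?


Days: 29
Extra hours: 2
Hours per day: 24
Days to hours: 29 x 24 = 696
Total: 696 + 2 = 698

698


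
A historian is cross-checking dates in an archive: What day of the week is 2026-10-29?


Date: 2026-10-29
January 1, 2026 is a Thursday
Day of year: 302
Offset from Jan 1: 301 days
301 mod 7 = 0
Result: Thursday

Thursday


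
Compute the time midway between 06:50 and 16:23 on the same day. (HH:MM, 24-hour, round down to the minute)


Start time: 06:50 = 410 minutes from midnight
End time: 16:23 = 983 minutes from midnight
Sum: 410 + 983 = 1393
Midpoint: 1393 / 2 = 696 minutes
Convert: 696 / 60 = 11 hours, 36 minutes
Result: 11:36

11:36


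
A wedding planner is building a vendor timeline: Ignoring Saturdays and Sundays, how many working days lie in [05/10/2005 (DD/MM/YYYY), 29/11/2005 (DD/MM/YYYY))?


Start: 2005-10-05 (Wednesday)
End (exclusive): 2005-11-29 (Tuesday)
Total calendar days: 55
Full weeks: 55 // 7 = 7 -> 35 weekdays
Remaining 6 days starting on Wednesday:
  Wed(w), Thu(w), Fri(w), Sat(-), Sun(-), Mon(w) -> 4 weekdays
Total business days: 35 + 4 = 39

39


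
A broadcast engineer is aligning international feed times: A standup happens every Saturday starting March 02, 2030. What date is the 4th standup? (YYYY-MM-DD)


First occurrence: 2030-03-02 (occurrence 1)
Each occurrence is 7 days after the previous.
Occurrence 4 is 3 weeks after the first.
3 weeks = 21 days
2030-03-02 + 21 days = 2030-03-23

2030-03-23


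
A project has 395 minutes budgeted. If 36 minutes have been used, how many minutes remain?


Total budget: 395 minutes
Time used: 36 minutes
Remaining: 395 - 36 = 359 minutes
Percent used: 9.1%
Percent remaining: 90.9%

359


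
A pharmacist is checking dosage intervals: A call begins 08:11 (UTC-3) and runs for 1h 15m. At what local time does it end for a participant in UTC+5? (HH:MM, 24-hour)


Start: 08:11 in UTC-3
Step 1 - add duration:
  minutes: 11 + 15 = 26
  hours: 8 + 1 + 0 = 9
  end in UTC-3: 09:26
Step 2 - convert UTC-3 -> UTC+5:
  offset difference: 5 - (-3) = 8 hours
  9 + (8) = 17 -> mod 24 = 17
Result: 17:26 in UTC+5

17:26


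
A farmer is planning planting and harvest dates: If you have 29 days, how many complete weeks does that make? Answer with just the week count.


Total days: 29
Days per week: 7
Division: 29 / 7 = 4 remainder 1
Complete weeks: 4
Remaining days: 1

4


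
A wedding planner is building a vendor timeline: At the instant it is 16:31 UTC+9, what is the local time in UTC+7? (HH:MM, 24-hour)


Local time: 16:31 at UTC+9 (offset 9h)
Target zone: UTC+7 (offset 7h)
Difference: 7 - (9) = -2 hours
Calculation: 16 + (-2) = 14
Result: 14:31

14:31


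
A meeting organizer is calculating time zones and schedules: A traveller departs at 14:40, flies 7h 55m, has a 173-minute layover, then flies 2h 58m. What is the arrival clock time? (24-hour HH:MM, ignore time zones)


Depart: 14:40
Leg 1: +475 min -> 22:35
Layover: +173 min -> 01:28
Leg 2: +178 min -> 04:26
Total travel: 826 minutes = 13h 46m
Arrival: 04:26

04:26


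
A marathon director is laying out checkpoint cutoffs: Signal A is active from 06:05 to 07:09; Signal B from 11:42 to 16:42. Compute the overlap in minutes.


Interval A: [365, 429] minutes from midnight
Interval B: [702, 1002] minutes from midnight
Overlap start = max(365, 702) = 702
Overlap end = min(429, 1002) = 429
End <= start, so the intervals do not overlap: 0 minutes

0


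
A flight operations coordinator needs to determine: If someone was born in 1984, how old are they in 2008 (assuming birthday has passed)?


Birth year: 1984
Current year: 2008
Age = current year - birth year
Age = 2008 - 1984 = 24

24


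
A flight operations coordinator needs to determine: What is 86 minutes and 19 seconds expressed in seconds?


Minutes: 86
Extra seconds: 19
Seconds per minute: 60
Minutes to seconds: 86 x 60 = 5160
Total: 5160 + 19 = 5179

5179


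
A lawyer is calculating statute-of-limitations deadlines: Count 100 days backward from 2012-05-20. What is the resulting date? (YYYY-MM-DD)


Start: 2012-05-20
Subtracting 100 days
Days already passed in May: 20
After going back through May: 80 more days to subtract
April 2012: 30 days, 50 remaining
March 2012: 31 days, 19 remaining
February 2012 has 29 days, need 19
Result: 2012-02-10

2012-02-10


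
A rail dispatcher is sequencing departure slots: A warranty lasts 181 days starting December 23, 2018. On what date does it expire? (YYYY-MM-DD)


Start: 2018-12-23
Adding 181 days
Days remaining in December: 8
After December: 173 days still to add
January 2019: 31 days, 142 remaining
February 2019: 28 days, 114 remaining
March 2019: 31 days, 83 remaining
April 2019: 30 days, 53 remaining
Result: 2019-06-22

2019-06-22


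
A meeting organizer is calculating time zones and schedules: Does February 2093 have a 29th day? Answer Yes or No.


Year: 2093
Divisible by 4? 2093 / 4 = 523.25 -> No
Not divisible by 4, so NOT a leap year

No


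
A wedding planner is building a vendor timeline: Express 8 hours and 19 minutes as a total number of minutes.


Hours: 8
Extra minutes: 19
Minutes per hour: 60
Hours to minutes: 8 x 60 = 480
Total: 480 + 19 = 499

499


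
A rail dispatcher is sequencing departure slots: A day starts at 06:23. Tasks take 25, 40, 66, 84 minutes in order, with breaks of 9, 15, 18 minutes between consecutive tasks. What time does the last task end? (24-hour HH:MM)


Start: 06:23 = 383 min from midnight
  after task 1 (25 min): 06:48
  after break (9 min): 06:57
  after task 2 (40 min): 07:37
  after break (15 min): 07:52
  after task 3 (66 min): 08:58
  after break (18 min): 09:16
  after task 4 (84 min): 10:40
Total elapsed: 257 minutes
End time: 10:40

10:40


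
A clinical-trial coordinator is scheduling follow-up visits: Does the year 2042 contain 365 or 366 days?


Year: 2042
Check leap year rules:
Divisible by 4? No
2042 is not a leap year
Days: 365

365


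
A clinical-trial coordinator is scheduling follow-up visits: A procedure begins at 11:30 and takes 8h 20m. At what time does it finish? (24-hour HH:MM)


Start time: 11:30
Adding: 8 hours 20 minutes
Minutes: 30 + 20 = 50
Hours: 11 + 8 + 0 = 19
Result: 19:50

19:50


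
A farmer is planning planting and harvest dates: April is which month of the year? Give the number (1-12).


Calendar month order:
3. March
4. April <--
5. May
April is month number 4

4


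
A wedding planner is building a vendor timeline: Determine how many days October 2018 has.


Month: October
Year: 2018
October is a 31-day month
Total: 31 days

31


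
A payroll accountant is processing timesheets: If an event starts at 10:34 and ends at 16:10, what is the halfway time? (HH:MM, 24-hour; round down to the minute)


Start time: 10:34 = 634 minutes from midnight
End time: 16:10 = 970 minutes from midnight
Sum: 634 + 970 = 1604
Midpoint: 1604 / 2 = 802 minutes
Convert: 802 / 60 = 13 hours, 22 minutes
Result: 13:22

13:22


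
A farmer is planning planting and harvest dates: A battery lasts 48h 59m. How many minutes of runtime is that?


Hours: 48
Extra minutes: 59
Minutes per hour: 60
Hours to minutes: 48 x 60 = 2880
Total: 2880 + 59 = 2939

2939


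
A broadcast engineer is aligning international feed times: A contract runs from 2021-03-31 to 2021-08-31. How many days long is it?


Start date: 2021-03-31
End date: 2021-08-31
Mar 2021: +1 days
Apr 2021: +30 days
May 2021: +31 days
... (3 more months)
Total: 153 days

153


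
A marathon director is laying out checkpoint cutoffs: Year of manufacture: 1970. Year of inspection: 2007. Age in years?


Birth year: 1970
Current year: 2007
Age = current year - birth year
Age = 2007 - 1970 = 37

37


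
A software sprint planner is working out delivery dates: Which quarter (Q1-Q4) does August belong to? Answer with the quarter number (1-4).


Month: August (month 8)
Q1: January-March (months 1-3)
Q2: April-June (months 4-6)
Q3: July-September (months 7-9)
Q4: October-December (months 10-12)
Month 8 falls in Q3

3


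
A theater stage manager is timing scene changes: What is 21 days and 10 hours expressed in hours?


Days: 21
Extra hours: 10
Hours per day: 24
Days to hours: 21 x 24 = 504
Total: 504 + 10 = 514

514


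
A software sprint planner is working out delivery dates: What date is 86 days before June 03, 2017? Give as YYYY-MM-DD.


Start: 2017-06-03
Subtracting 86 days
Days already passed in June: 3
After going back through June: 83 more days to subtract
May 2017: 31 days, 52 remaining
April 2017: 30 days, 22 remaining
March 2017 has 31 days, need 22
Result: 2017-03-09

2017-03-09


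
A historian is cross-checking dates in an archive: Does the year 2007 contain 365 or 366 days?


Year: 2007
Check leap year rules:
Divisible by 4? No
2007 is not a leap year
Days: 365

365


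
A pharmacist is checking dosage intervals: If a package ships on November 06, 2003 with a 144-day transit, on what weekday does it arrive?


Start: 2003-11-06 (Thursday)
Step 1 - find target date: add 144 days
  2003-11-06 + 144 days = 2004-03-29
Step 2 - day of week:
  144 mod 7 = 4
  Thursday + 4 days -> Monday
Result: Monday (2004-03-29)

Monday


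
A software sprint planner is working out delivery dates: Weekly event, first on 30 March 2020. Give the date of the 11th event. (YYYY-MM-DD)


First occurrence: 2020-03-30 (occurrence 1)
Each occurrence is 7 days after the previous.
Occurrence 11 is 10 weeks after the first.
10 weeks = 70 days
2020-03-30 + 70 days = 2020-06-08

2020-06-08


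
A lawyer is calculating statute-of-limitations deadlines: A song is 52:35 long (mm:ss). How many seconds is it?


Minutes: 52
Extra seconds: 35
Seconds per minute: 60
Minutes to seconds: 52 x 60 = 3120
Total: 3120 + 35 = 3155

3155


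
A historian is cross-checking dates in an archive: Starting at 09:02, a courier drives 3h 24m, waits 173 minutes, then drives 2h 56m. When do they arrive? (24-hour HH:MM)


Depart: 09:02
Leg 1: +204 min -> 12:26
Layover: +173 min -> 15:19
Leg 2: +176 min -> 18:15
Total travel: 553 minutes = 9h 13m
Arrival: 18:15

18:15


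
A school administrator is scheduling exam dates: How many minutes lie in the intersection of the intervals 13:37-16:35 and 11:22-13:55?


Interval A: [817, 995] minutes from midnight
Interval B: [682, 835] minutes from midnight
Overlap start = max(817, 682) = 817
Overlap end = min(995, 835) = 835
Overlap = 835 - 817 = 18 minutes

18


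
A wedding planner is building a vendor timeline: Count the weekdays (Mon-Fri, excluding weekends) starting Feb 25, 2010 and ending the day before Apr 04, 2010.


Start: 2010-02-25 (Thursday)
End (exclusive): 2010-04-04 (Sunday)
Total calendar days: 38
Full weeks: 38 // 7 = 5 -> 25 weekdays
Remaining 3 days starting on Thursday:
  Thu(w), Fri(w), Sat(-) -> 2 weekdays
Total business days: 25 + 2 = 27

27


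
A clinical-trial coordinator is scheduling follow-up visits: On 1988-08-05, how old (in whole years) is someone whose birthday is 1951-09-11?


Birth: 1951-09-11
Reference: 1988-08-05
Year difference: 1988 - 1951 = 37
Has birthday (09-11) occurred by 08-05? No
Birthday not yet reached this year -> subtract 1
Age in full years: 36

36


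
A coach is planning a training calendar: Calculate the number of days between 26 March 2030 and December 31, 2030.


Start: March 26, 2030
End: December 31, 2030
Days left in March: 5
April: 30
May: 31
June: 30
July: 31
... plus remaining months
Sum of remaining months: 275
Total: 5 + 275 = 280

280


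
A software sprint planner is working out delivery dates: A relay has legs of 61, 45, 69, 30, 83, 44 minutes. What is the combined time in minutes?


Durations: 61, 45, 69, 30, 83, 44
Running sum: 61
+ 45 = 106
+ 69 = 175
+ 30 = 205
+ 83 = 288
+ 44 = 332
Total duration: 332 minutes
That is 5 hours and 32 minutes

332


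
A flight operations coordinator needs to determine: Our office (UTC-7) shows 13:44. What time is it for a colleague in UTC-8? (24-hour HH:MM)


Local time: 13:44 at UTC-7 (offset -7h)
Target zone: UTC-8 (offset -8h)
Difference: -8 - (-7) = -1 hours
Calculation: 13 + (-1) = 12
Result: 12:44

12:44


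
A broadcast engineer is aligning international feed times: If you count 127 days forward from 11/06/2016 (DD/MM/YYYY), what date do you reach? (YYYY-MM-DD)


Start: 2016-06-11
Adding 127 days
Days remaining in June: 19
After June: 108 days still to add
July 2016: 31 days, 77 remaining
August 2016: 31 days, 46 remaining
September 2016: 30 days, 16 remaining
October 2016 has 31 days, need 16
Result: 2016-10-16

2016-10-16


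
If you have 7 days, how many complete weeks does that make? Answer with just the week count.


Total days: 7
Days per week: 7
Division: 7 / 7 = 1 remainder 0
Complete weeks: 1
Remaining days: 0

1


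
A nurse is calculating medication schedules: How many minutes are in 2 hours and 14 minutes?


Hours: 2
Minutes: 14
Convert hours to minutes: 2 x 60 = 120
Add remaining minutes: 120 + 14 = 134

134


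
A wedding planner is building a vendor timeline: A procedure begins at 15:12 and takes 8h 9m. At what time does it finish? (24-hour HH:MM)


Start time: 15:12
Adding: 8 hours 9 minutes
Minutes: 12 + 9 = 21
Hours: 15 + 8 + 0 = 23
Result: 23:21

23:21


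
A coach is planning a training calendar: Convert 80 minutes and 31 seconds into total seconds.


Minutes: 80
Seconds: 31
Convert minutes to seconds: 80 x 60 = 4800
Add remaining seconds: 4800 + 31 = 4831

4831


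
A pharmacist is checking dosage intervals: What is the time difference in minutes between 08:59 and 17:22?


Start time: 08:59 = 539 minutes from midnight
End time: 17:22 = 1042 minutes from midnight
Difference: 1042 - 539 = 503 minutes
That is 8 hours and 23 minutes

503


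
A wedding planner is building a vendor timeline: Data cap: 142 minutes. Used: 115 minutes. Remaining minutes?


Total budget: 142 minutes
Time used: 115 minutes
Remaining: 142 - 115 = 27 minutes
Percent used: 81.0%
Percent remaining: 19.0%

27


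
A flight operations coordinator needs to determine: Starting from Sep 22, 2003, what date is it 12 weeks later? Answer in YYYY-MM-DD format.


Start: 2003-09-22
Weeks to add: 12
Convert to days: 12 x 7 = 84 days
Add 84 days to 2003-09-22
Result: 2003-12-15

2003-12-15


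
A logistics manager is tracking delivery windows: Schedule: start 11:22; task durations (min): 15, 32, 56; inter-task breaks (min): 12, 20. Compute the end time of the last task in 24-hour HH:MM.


Start: 11:22 = 682 min from midnight
  after task 1 (15 min): 11:37
  after break (12 min): 11:49
  after task 2 (32 min): 12:21
  after break (20 min): 12:41
  after task 3 (56 min): 13:37
Total elapsed: 135 minutes
End time: 13:37

13:37


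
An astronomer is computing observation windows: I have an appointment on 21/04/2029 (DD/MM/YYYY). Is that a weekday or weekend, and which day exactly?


Date: 2029-04-21
January 1, 2029 is a Monday
Day of year: 111
Offset from Jan 1: 110 days
110 mod 7 = 5
Result: Saturday

Saturday


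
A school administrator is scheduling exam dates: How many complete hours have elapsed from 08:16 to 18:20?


Start: 08:16
End: 18:20
Hour difference: 18 - 8 = 10 hours
Minute difference: 20 - 16 = 4 minutes
Total minutes: 604
Complete hours: 604 / 60 = 10 (remainder 4)

10


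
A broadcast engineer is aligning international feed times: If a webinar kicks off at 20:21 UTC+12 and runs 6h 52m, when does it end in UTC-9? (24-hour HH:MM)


Start: 20:21 in UTC+12
Step 1 - add duration:
  minutes: 21 + 52 = 73 (carry 1h)
  hours: 20 + 6 + 1 = 27
  end in UTC+12: 03:13
Step 2 - convert UTC+12 -> UTC-9:
  offset difference: -9 - (12) = -21 hours
  3 + (-21) = -18 -> mod 24 = 6
Result: 06:13 in UTC-9

06:13


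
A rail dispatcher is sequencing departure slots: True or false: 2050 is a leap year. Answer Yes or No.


Year: 2050
Divisible by 4? 2050 / 4 = 512.5 -> No
Not divisible by 4, so NOT a leap year

No


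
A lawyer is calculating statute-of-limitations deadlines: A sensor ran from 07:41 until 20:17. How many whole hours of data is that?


Start: 07:41
End: 20:17
Hour difference: 20 - 7 = 13 hours
Minute difference: 17 - 41 = -24 minutes
Total minutes: 756
Complete hours: 756 / 60 = 12 (remainder 36)

12


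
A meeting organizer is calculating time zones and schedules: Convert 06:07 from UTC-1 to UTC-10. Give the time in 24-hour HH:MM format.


Local time: 06:07 at UTC-1 (offset -1h)
Target zone: UTC-10 (offset -10h)
Difference: -10 - (-1) = -9 hours
Calculation: 6 + (-9) = -3
Wraparound: (-3) mod 24 = 21
Result: 21:07

21:07


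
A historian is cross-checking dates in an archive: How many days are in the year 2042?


Year: 2042
Check leap year rules:
Divisible by 4? No
2042 is not a leap year
Days: 365

365


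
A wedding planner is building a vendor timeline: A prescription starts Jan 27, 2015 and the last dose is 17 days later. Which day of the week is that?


Start: 2015-01-27 (Tuesday)
Step 1 - find target date: add 17 days
  2015-01-27 + 17 days = 2015-02-13
Step 2 - day of week:
  17 mod 7 = 3
  Tuesday + 3 days -> Friday
Result: Friday (2015-02-13)

Friday


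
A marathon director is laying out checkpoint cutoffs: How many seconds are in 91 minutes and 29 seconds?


Minutes: 91
Seconds: 29
Convert minutes to seconds: 91 x 60 = 5460
Add remaining seconds: 5460 + 29 = 5489

5489


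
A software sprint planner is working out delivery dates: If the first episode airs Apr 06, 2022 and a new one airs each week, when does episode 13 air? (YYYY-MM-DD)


First occurrence: 2022-04-06 (occurrence 1)
Each occurrence is 7 days after the previous.
Occurrence 13 is 12 weeks after the first.
12 weeks = 84 days
2022-04-06 + 84 days = 2022-06-29

2022-06-29


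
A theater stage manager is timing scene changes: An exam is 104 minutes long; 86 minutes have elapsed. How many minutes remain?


Total budget: 104 minutes
Time used: 86 minutes
Remaining: 104 - 86 = 18 minutes
Percent used: 82.7%
Percent remaining: 17.3%

18


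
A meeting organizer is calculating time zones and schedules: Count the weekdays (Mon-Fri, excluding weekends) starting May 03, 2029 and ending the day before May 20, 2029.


Start: 2029-05-03 (Thursday)
End (exclusive): 2029-05-20 (Sunday)
Total calendar days: 17
Full weeks: 17 // 7 = 2 -> 10 weekdays
Remaining 3 days starting on Thursday:
  Thu(w), Fri(w), Sat(-) -> 2 weekdays
Total business days: 10 + 2 = 12

12


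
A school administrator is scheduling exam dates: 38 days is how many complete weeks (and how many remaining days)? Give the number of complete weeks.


Total days: 38
Days per week: 7
Division: 38 / 7 = 5 remainder 3
Complete weeks: 5
Remaining days: 3

5


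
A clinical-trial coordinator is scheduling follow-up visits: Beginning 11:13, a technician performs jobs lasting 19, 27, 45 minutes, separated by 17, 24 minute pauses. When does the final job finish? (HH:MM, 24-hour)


Start: 11:13 = 673 min from midnight
  after task 1 (19 min): 11:32
  after break (17 min): 11:49
  after task 2 (27 min): 12:16
  after break (24 min): 12:40
  after task 3 (45 min): 13:25
Total elapsed: 132 minutes
End time: 13:25

13:25


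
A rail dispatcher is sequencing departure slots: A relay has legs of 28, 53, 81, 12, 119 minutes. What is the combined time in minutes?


Durations: 28, 53, 81, 12, 119
Running sum: 28
+ 53 = 81
+ 81 = 162
+ 12 = 174
+ 119 = 293
Total duration: 293 minutes
That is 4 hours and 53 minutes

293


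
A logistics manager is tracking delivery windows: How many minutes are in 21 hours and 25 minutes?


Hours: 21
Minutes: 25
Convert hours to minutes: 21 x 60 = 1260
Add remaining minutes: 1260 + 25 = 1285

1285


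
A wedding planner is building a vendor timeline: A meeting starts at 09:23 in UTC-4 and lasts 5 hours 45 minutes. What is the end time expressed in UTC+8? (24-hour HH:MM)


Start: 09:23 in UTC-4
Step 1 - add duration:
  minutes: 23 + 45 = 68 (carry 1h)
  hours: 9 + 5 + 1 = 15
  end in UTC-4: 15:08
Step 2 - convert UTC-4 -> UTC+8:
  offset difference: 8 - (-4) = 12 hours
  15 + (12) = 27 -> mod 24 = 3
Result: 03:08 in UTC+8

03:08


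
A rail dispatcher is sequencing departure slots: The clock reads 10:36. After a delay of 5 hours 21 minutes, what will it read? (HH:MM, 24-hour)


Start time: 10:36
Adding: 5 hours 21 minutes
Minutes: 36 + 21 = 57
Hours: 10 + 5 + 0 = 15
Result: 15:57

15:57


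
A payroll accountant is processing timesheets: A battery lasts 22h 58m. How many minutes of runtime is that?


Hours: 22
Extra minutes: 58
Minutes per hour: 60
Hours to minutes: 22 x 60 = 1320
Total: 1320 + 58 = 1378

1378


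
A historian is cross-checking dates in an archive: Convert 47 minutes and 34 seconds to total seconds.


Minutes: 47
Extra seconds: 34
Seconds per minute: 60
Minutes to seconds: 47 x 60 = 2820
Total: 2820 + 34 = 2854

2854


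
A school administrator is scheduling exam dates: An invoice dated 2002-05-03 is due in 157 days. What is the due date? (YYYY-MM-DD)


Start: 2002-05-03
Adding 157 days
Days remaining in May: 28
After May: 129 days still to add
June 2002: 30 days, 99 remaining
July 2002: 31 days, 68 remaining
August 2002: 31 days, 37 remaining
September 2002: 30 days, 7 remaining
Result: 2002-10-07

2002-10-07


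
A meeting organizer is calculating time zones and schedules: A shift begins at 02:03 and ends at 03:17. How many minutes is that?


Start time: 02:03 = 123 minutes from midnight
End time: 03:17 = 197 minutes from midnight
Difference: 197 - 123 = 74 minutes
That is 1 hours and 14 minutes

74


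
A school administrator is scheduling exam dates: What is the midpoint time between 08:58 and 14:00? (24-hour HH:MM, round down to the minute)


Start time: 08:58 = 538 minutes from midnight
End time: 14:00 = 840 minutes from midnight
Sum: 538 + 840 = 1378
Midpoint: 1378 / 2 = 689 minutes
Convert: 689 / 60 = 11 hours, 29 minutes
Result: 11:29

11:29


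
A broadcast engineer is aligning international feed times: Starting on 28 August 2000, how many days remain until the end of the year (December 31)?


Start: August 28, 2000
End: December 31, 2000
Days left in August: 3
September: 30
October: 31
November: 30
December: 31
Sum of remaining months: 122
Total: 3 + 122 = 125

125


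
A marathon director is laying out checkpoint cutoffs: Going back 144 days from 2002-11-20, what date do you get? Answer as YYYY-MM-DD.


Start: 2002-11-20
Subtracting 144 days
Days already passed in November: 20
After going back through November: 124 more days to subtract
October 2002: 31 days, 93 remaining
September 2002: 30 days, 63 remaining
August 2002: 31 days, 32 remaining
July 2002: 31 days, 1 remaining
Result: 2002-06-29

2002-06-29


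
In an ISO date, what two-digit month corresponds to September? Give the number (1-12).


Calendar month order:
8. August
9. September <--
10. October
September is month number 9

9


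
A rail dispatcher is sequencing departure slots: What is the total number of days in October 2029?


Month: October
Year: 2029
October is a 31-day month
Total: 31 days

31


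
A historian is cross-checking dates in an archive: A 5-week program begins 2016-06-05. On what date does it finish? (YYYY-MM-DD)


Start: 2016-06-05
Weeks to add: 5
Convert to days: 5 x 7 = 35 days
Add 35 days to 2016-06-05
Result: 2016-07-10

2016-07-10


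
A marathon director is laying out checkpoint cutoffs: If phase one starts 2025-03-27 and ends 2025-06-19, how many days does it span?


Start date: 2025-03-27
End date: 2025-06-19
Mar 2025: +5 days
Apr 2025: +30 days
May 2025: +31 days
Jun 2025: +18 days
Total: 84 days

84


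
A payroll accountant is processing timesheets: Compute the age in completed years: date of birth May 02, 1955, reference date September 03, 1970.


Birth: 1955-05-02
Reference: 1970-09-03
Year difference: 1970 - 1955 = 15
Has birthday (05-02) occurred by 09-03? Yes
Age in full years: 15

15


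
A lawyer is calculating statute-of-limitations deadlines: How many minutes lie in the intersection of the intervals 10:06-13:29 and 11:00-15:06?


Interval A: [606, 809] minutes from midnight
Interval B: [660, 906] minutes from midnight
Overlap start = max(606, 660) = 660
Overlap end = min(809, 906) = 809
Overlap = 809 - 660 = 149 minutes

149


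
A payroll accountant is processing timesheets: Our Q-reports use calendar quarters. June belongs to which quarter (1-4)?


Month: June (month 6)
Q1: January-March (months 1-3)
Q2: April-June (months 4-6)
Q3: July-September (months 7-9)
Q4: October-December (months 10-12)
Month 6 falls in Q2

2


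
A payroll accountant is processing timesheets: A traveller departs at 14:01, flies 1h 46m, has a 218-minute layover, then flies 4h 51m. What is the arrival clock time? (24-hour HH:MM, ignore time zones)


Depart: 14:01
Leg 1: +106 min -> 15:47
Layover: +218 min -> 19:25
Leg 2: +291 min -> 00:16
Total travel: 615 minutes = 10h 15m
Arrival: 00:16

00:16


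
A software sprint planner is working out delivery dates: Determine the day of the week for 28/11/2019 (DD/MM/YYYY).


Date: 2019-11-28
January 1, 2019 is a Tuesday
Day of year: 332
Offset from Jan 1: 331 days
331 mod 7 = 2
Result: Thursday

Thursday


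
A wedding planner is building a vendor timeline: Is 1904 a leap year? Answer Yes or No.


Year: 1904
Divisible by 4? 1904 / 4 = 476.0 -> Yes
Divisible by 100? 1904 / 100 = 19.04 -> No
Divisible by 4 but not 100, so it IS a leap year

Yes


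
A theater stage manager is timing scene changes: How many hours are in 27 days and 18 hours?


Days: 27
Extra hours: 18
Hours per day: 24
Days to hours: 27 x 24 = 648
Total: 648 + 18 = 666

666


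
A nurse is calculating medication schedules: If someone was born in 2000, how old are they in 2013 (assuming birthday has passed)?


Birth year: 2000
Current year: 2013
Age = current year - birth year
Age = 2013 - 2000 = 13

13


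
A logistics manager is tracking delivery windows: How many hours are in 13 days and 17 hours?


Days: 13
Extra hours: 17
Hours per day: 24
Days to hours: 13 x 24 = 312
Total: 312 + 17 = 329

329


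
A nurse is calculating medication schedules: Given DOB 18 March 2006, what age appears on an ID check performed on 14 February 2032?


Birth: 2006-03-18
Reference: 2032-02-14
Year difference: 2032 - 2006 = 26
Has birthday (03-18) occurred by 02-14? No
Birthday not yet reached this year -> subtract 1
Age in full years: 25

25


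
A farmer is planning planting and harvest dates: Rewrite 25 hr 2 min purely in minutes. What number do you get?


Hours: 25
Extra minutes: 2
Minutes per hour: 60
Hours to minutes: 25 x 60 = 1500
Total: 1500 + 2 = 1502

1502


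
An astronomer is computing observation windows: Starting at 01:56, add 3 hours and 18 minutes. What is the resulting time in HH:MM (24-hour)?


Start time: 01:56
Adding: 3 hours 18 minutes
Minutes: 56 + 18 = 74
Minute overflow: 74 >= 60, so carry 1 hour, minutes = 14
Hours: 1 + 3 + 1 = 5
Result: 05:14

05:14


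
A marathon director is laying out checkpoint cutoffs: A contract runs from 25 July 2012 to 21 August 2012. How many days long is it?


Start date: 2012-07-25
End date: 2012-08-21
Jul 2012: +7 days
Aug 2012: +20 days
Total: 27 days

27


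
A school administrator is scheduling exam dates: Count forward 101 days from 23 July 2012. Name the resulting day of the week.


Start: 2012-07-23 (Monday)
Step 1 - find target date: add 101 days
  2012-07-23 + 101 days = 2012-11-01
Step 2 - day of week:
  101 mod 7 = 3
  Monday + 3 days -> Thursday
Result: Thursday (2012-11-01)

Thursday


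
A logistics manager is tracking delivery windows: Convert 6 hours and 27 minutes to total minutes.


Hours: 6
Minutes: 27
Convert hours to minutes: 6 x 60 = 360
Add remaining minutes: 360 + 27 = 387

387


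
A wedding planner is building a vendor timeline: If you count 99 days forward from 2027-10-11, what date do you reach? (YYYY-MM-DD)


Start: 2027-10-11
Adding 99 days
Days remaining in October: 20
After October: 79 days still to add
November 2027: 30 days, 49 remaining
December 2027: 31 days, 18 remaining
January 2028 has 31 days, need 18
Result: 2028-01-18

2028-01-18


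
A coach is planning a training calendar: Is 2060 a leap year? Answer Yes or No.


Year: 2060
Divisible by 4? 2060 / 4 = 515.0 -> Yes
Divisible by 100? 2060 / 100 = 20.6 -> No
Divisible by 4 but not 100, so it IS a leap year

Yes


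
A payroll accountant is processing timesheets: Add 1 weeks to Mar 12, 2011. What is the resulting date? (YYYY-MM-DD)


Start: 2011-03-12
Weeks to add: 1
Convert to days: 1 x 7 = 7 days
Add 7 days to 2011-03-12
Result: 2011-03-19

2011-03-19


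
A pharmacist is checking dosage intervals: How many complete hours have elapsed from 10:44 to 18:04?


Start: 10:44
End: 18:04
Hour difference: 18 - 10 = 8 hours
Minute difference: 4 - 44 = -40 minutes
Total minutes: 440
Complete hours: 440 / 60 = 7 (remainder 20)

7


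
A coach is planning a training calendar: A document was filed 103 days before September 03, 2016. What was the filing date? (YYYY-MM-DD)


Start: 2016-09-03
Subtracting 103 days
Days already passed in September: 3
After going back through September: 100 more days to subtract
August 2016: 31 days, 69 remaining
July 2016: 31 days, 38 remaining
June 2016: 30 days, 8 remaining
May 2016 has 31 days, need 8
Result: 2016-05-23

2016-05-23


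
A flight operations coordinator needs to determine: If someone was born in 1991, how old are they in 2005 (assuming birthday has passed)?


Birth year: 1991
Current year: 2005
Age = current year - birth year
Age = 2005 - 1991 = 14

14


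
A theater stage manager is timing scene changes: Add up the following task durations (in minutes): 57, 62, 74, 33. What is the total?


Durations: 57, 62, 74, 33
Running sum: 57
+ 62 = 119
+ 74 = 193
+ 33 = 226
Total duration: 226 minutes
That is 3 hours and 46 minutes

226


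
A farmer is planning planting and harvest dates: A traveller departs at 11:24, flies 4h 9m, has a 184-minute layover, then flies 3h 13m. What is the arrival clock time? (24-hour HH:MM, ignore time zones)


Depart: 11:24
Leg 1: +249 min -> 15:33
Layover: +184 min -> 18:37
Leg 2: +193 min -> 21:50
Total travel: 626 minutes = 10h 26m
Arrival: 21:50

21:50


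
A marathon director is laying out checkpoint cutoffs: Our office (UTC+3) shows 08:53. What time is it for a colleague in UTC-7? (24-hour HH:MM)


Local time: 08:53 at UTC+3 (offset 3h)
Target zone: UTC-7 (offset -7h)
Difference: -7 - (3) = -10 hours
Calculation: 8 + (-10) = -2
Wraparound: (-2) mod 24 = 22
Result: 22:53

22:53


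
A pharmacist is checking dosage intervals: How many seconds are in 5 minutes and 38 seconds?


Minutes: 5
Extra seconds: 38
Seconds per minute: 60
Minutes to seconds: 5 x 60 = 300
Total: 300 + 38 = 338

338


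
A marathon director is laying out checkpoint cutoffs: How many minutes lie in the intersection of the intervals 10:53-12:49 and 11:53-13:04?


Interval A: [653, 769] minutes from midnight
Interval B: [713, 784] minutes from midnight
Overlap start = max(653, 713) = 713
Overlap end = min(769, 784) = 769
Overlap = 769 - 713 = 56 minutes

56


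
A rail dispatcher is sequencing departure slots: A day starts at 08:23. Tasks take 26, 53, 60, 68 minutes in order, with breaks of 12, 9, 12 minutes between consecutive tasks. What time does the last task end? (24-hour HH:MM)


Start: 08:23 = 503 min from midnight
  after task 1 (26 min): 08:49
  after break (12 min): 09:01
  after task 2 (53 min): 09:54
  after break (9 min): 10:03
  after task 3 (60 min): 11:03
  after break (12 min): 11:15
  after task 4 (68 min): 12:23
Total elapsed: 240 minutes
End time: 12:23

12:23


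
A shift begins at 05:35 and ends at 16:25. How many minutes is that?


Start time: 05:35 = 335 minutes from midnight
End time: 16:25 = 985 minutes from midnight
Difference: 985 - 335 = 650 minutes
That is 10 hours and 50 minutes

650


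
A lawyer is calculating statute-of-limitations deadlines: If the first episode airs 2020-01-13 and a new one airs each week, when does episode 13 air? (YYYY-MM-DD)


First occurrence: 2020-01-13 (occurrence 1)
Each occurrence is 7 days after the previous.
Occurrence 13 is 12 weeks after the first.
12 weeks = 84 days
2020-01-13 + 84 days = 2020-04-06

2020-04-06


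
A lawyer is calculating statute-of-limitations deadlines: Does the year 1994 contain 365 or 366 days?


Year: 1994
Check leap year rules:
Divisible by 4? No
1994 is not a leap year
Days: 365

365


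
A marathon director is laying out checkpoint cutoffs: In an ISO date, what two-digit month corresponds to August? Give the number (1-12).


Calendar month order:
7. July
8. August <--
9. September
August is month number 8

8


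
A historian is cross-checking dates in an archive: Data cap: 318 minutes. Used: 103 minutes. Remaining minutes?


Total budget: 318 minutes
Time used: 103 minutes
Remaining: 318 - 103 = 215 minutes
Percent used: 32.4%
Percent remaining: 67.6%

215


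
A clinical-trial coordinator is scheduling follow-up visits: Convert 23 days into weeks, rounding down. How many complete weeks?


Total days: 23
Days per week: 7
Division: 23 / 7 = 3 remainder 2
Complete weeks: 3
Remaining days: 2

3


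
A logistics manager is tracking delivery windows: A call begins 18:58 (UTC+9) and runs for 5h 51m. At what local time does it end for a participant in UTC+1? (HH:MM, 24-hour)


Start: 18:58 in UTC+9
Step 1 - add duration:
  minutes: 58 + 51 = 109 (carry 1h)
  hours: 18 + 5 + 1 = 24
  end in UTC+9: 00:49
Step 2 - convert UTC+9 -> UTC+1:
  offset difference: 1 - (9) = -8 hours
  0 + (-8) = -8 -> mod 24 = 16
Result: 16:49 in UTC+1

16:49


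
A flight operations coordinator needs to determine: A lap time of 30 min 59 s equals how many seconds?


Minutes: 30
Seconds: 59
Convert minutes to seconds: 30 x 60 = 1800
Add remaining seconds: 1800 + 59 = 1859

1859


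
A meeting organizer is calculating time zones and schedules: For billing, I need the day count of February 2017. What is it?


Month: February
Year: 2017
2017 is not a leap year
February has 28 days
Total: 28 days

28


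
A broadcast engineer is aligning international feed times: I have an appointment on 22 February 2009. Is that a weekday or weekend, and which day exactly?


Date: 2009-02-22
January 1, 2009 is a Thursday
Day of year: 53
Offset from Jan 1: 52 days
52 mod 7 = 3
Result: Sunday

Sunday


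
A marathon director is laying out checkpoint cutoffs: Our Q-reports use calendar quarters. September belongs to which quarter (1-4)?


Month: September (month 9)
Q1: January-March (months 1-3)
Q2: April-June (months 4-6)
Q3: July-September (months 7-9)
Q4: October-December (months 10-12)
Month 9 falls in Q3

3


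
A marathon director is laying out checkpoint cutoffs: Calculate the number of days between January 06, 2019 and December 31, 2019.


Start: January 06, 2019
End: December 31, 2019
Days left in January: 25
February: 28
March: 31
April: 30
May: 31
... plus remaining months
Sum of remaining months: 334
Total: 25 + 334 = 359

359


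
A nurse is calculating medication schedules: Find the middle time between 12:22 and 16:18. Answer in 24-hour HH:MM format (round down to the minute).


Start time: 12:22 = 742 minutes from midnight
End time: 16:18 = 978 minutes from midnight
Sum: 742 + 978 = 1720
Midpoint: 1720 / 2 = 860 minutes
Convert: 860 / 60 = 14 hours, 20 minutes
Result: 14:20

14:20


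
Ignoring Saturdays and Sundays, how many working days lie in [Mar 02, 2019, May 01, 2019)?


Start: 2019-03-02 (Saturday)
End (exclusive): 2019-05-01 (Wednesday)
Total calendar days: 60
Full weeks: 60 // 7 = 8 -> 40 weekdays
Remaining 4 days starting on Saturday:
  Sat(-), Sun(-), Mon(w), Tue(w) -> 2 weekdays
Total business days: 40 + 2 = 42

42


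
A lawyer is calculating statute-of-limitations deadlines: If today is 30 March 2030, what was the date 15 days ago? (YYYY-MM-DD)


Start: 2030-03-30
Subtracting 15 days
Days already passed in March: 30
Result: 2030-03-15

2030-03-15


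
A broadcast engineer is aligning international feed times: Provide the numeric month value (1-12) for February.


Calendar month order:
1. January
2. February <--
3. March
February is month number 2

2


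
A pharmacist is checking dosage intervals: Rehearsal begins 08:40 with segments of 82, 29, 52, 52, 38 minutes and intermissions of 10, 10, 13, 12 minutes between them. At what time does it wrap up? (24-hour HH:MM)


Start: 08:40 = 520 min from midnight
  after task 1 (82 min): 10:02
  after break (10 min): 10:12
  after task 2 (29 min): 10:41
  after break (10 min): 10:51
  after task 3 (52 min): 11:43
  after break (13 min): 11:56
  after task 4 (52 min): 12:48
  after break (12 min): 13:00
  after task 5 (38 min): 13:38
Total elapsed: 298 minutes
End time: 13:38

13:38
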